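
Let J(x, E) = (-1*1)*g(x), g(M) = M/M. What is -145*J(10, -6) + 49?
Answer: 194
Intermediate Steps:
g(M) = 1
J(x, E) = -1 (J(x, E) = -1*1*1 = -1*1 = -1)
-145*J(10, -6) + 49 = -145*(-1) + 49 = 145 + 49 = 194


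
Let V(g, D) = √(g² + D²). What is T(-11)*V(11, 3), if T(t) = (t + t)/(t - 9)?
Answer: 11*√130/10 ≈ 12.542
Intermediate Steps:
T(t) = 2*t/(-9 + t) (T(t) = (2*t)/(-9 + t) = 2*t/(-9 + t))
V(g, D) = √(D² + g²)
T(-11)*V(11, 3) = (2*(-11)/(-9 - 11))*√(3² + 11²) = (2*(-11)/(-20))*√(9 + 121) = (2*(-11)*(-1/20))*√130 = 11*√130/10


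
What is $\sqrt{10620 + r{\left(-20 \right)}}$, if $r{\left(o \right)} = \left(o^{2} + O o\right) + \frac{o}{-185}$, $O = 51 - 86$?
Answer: $\frac{2 \sqrt{4011207}}{37} \approx 108.26$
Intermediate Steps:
$O = -35$ ($O = 51 - 86 = -35$)
$r{\left(o \right)} = o^{2} - \frac{6476 o}{185}$ ($r{\left(o \right)} = \left(o^{2} - 35 o\right) + \frac{o}{-185} = \left(o^{2} - 35 o\right) + o \left(- \frac{1}{185}\right) = \left(o^{2} - 35 o\right) - \frac{o}{185} = o^{2} - \frac{6476 o}{185}$)
$\sqrt{10620 + r{\left(-20 \right)}} = \sqrt{10620 + \frac{1}{185} \left(-20\right) \left(-6476 + 185 \left(-20\right)\right)} = \sqrt{10620 + \frac{1}{185} \left(-20\right) \left(-6476 - 3700\right)} = \sqrt{10620 + \frac{1}{185} \left(-20\right) \left(-10176\right)} = \sqrt{10620 + \frac{40704}{37}} = \sqrt{\frac{433644}{37}} = \frac{2 \sqrt{4011207}}{37}$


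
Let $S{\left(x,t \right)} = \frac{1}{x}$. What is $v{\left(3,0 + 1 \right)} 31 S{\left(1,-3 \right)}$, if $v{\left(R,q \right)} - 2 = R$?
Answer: $155$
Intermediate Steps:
$v{\left(R,q \right)} = 2 + R$
$v{\left(3,0 + 1 \right)} 31 S{\left(1,-3 \right)} = \frac{\left(2 + 3\right) 31}{1} = 5 \cdot 31 \cdot 1 = 155 \cdot 1 = 155$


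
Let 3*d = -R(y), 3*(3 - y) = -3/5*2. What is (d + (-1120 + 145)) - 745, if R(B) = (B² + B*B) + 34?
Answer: -43476/25 ≈ -1739.0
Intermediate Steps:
y = 17/5 (y = 3 - (-3/5)*2/3 = 3 - (-3*⅕)*2/3 = 3 - (-1)*2/5 = 3 - ⅓*(-6/5) = 3 + ⅖ = 17/5 ≈ 3.4000)
R(B) = 34 + 2*B² (R(B) = (B² + B²) + 34 = 2*B² + 34 = 34 + 2*B²)
d = -476/25 (d = (-(34 + 2*(17/5)²))/3 = (-(34 + 2*(289/25)))/3 = (-(34 + 578/25))/3 = (-1*1428/25)/3 = (⅓)*(-1428/25) = -476/25 ≈ -19.040)
(d + (-1120 + 145)) - 745 = (-476/25 + (-1120 + 145)) - 745 = (-476/25 - 975) - 745 = -24851/25 - 745 = -43476/25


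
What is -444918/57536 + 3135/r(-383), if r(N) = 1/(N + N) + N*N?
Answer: -286520101321/37154954272 ≈ -7.7115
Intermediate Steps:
r(N) = N² + 1/(2*N) (r(N) = 1/(2*N) + N² = N² + 1/(2*N))
-444918/57536 + 3135/r(-383) = -444918/57536 + 3135/(((½ + (-383)³)/(-383))) = -444918*1/57536 + 3135/((-(½ - 56181887)/383)) = -7671/992 + 3135/((-1/383*(-112363773/2))) = -7671/992 + 3135/(112363773/766) = -7671/992 + 3135*(766/112363773) = -7671/992 + 800470/37454591 = -286520101321/37154954272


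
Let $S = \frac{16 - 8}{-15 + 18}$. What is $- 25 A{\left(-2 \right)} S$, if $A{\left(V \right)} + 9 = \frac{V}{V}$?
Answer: $\frac{1600}{3} \approx 533.33$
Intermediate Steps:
$A{\left(V \right)} = -8$ ($A{\left(V \right)} = -9 + \frac{V}{V} = -9 + 1 = -8$)
$S = \frac{8}{3} \approx 2.6667$
$- 25 A{\left(-2 \right)} S = \left(-25\right) \left(-8\right) \frac{8}{3} = 200 \cdot \frac{8}{3} = \frac{1600}{3}$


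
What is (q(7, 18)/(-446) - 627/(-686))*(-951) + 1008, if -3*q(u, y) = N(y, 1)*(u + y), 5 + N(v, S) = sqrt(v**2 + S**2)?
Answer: 17411714/76489 - 39625*sqrt(13)/446 ≈ -92.699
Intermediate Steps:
N(v, S) = -5 + sqrt(S**2 + v**2) (N(v, S) = -5 + sqrt(v**2 + S**2) = -5 + sqrt(S**2 + v**2))
q(u, y) = -(-5 + sqrt(1 + y**2))*(u + y)/3 (q(u, y) = -(-5 + sqrt(1**2 + y**2))*(u + y)/3 = -(-5 + sqrt(1 + y**2))*(u + y)/3)
(q(7, 18)/(-446) - 627/(-686))*(-951) + 1008 = (-(-5 + sqrt(1 + 18**2))*(7 + 18)/3/(-446) - 627/(-686))*(-951) + 1008 = (-1/3*(-5 + sqrt(1 + 324))*25*(-1/446) - 627*(-1/686))*(-951) + 1008 = (-1/3*(-5 + sqrt(325))*25*(-1/446) + 627/686)*(-951) + 1008 = (-1/3*(-5 + 5*sqrt(13))*25*(-1/446) + 627/686)*(-951) + 1008 = ((125/3 - 125*sqrt(13)/3)*(-1/446) + 627/686)*(-951) + 1008 = ((-125/1338 + 125*sqrt(13)/1338) + 627/686)*(-951) + 1008 = (188294/229467 + 125*sqrt(13)/1338)*(-951) + 1008 = (-59689198/76489 - 39625*sqrt(13)/446) + 1008 = 17411714/76489 - 39625*sqrt(13)/446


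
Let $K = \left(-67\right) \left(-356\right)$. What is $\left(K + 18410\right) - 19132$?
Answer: $23130$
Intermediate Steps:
$K = 23852$
$\left(K + 18410\right) - 19132 = \left(23852 + 18410\right) - 19132 = 42262 - 19132 = 23130$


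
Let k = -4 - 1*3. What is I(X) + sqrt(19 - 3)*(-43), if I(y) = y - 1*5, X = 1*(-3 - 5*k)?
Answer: -145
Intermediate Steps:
k = -7 (k = -4 - 3 = -7)
X = 32 (X = 1*(-3 - 5*(-7)) = 1*(-3 + 35) = 1*32 = 32)
I(y) = -5 + y (I(y) = y - 5 = -5 + y)
I(X) + sqrt(19 - 3)*(-43) = (-5 + 32) + sqrt(19 - 3)*(-43) = 27 + sqrt(16)*(-43) = 27 + 4*(-43) = 27 - 172 = -145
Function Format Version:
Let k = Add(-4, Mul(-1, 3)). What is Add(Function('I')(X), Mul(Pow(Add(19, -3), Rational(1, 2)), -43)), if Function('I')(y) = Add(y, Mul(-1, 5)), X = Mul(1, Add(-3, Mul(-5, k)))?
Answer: -145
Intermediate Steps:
k = -7 (k = Add(-4, -3) = -7)
X = 32 (X = Mul(1, Add(-3, Mul(-5, -7))) = Mul(1, Add(-3, 35)) = Mul(1, 32) = 32)
Function('I')(y) = Add(-5, y) (Function('I')(y) = Add(y, -5) = Add(-5, y))
Add(Function('I')(X), Mul(Pow(Add(19, -3), Rational(1, 2)), -43)) = Add(Add(-5, 32), Mul(Pow(Add(19, -3), Rational(1, 2)), -43)) = Add(27, Mul(Pow(16, Rational(1, 2)), -43)) = Add(27, Mul(4, -43)) = Add(27, -172) = -145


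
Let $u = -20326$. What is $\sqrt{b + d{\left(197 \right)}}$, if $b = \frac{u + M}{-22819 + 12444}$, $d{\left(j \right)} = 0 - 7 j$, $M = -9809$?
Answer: $\frac{i \sqrt{236998034}}{415} \approx 37.096 i$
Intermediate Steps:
$d{\left(j \right)} = - 7 j$
$b = \frac{6027}{2075}$ ($b = \frac{-20326 - 9809}{-22819 + 12444} = - \frac{30135}{-10375} = \left(-30135\right) \left(- \frac{1}{10375}\right) = \frac{6027}{2075} \approx 2.9046$)
$\sqrt{b + d{\left(197 \right)}} = \sqrt{\frac{6027}{2075} - 1379} = \sqrt{- \frac{2855398}{2075}} = \frac{i \sqrt{236998034}}{415}$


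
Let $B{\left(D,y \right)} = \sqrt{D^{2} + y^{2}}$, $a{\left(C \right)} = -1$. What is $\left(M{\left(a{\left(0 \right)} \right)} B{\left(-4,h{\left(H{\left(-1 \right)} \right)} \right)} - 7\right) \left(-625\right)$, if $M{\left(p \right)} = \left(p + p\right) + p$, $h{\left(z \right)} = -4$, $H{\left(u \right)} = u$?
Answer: $4375 + 7500 \sqrt{2} \approx 14982.0$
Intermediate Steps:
$M{\left(p \right)} = 3 p$ ($M{\left(p \right)} = 2 p + p = 3 p$)
$\left(M{\left(a{\left(0 \right)} \right)} B{\left(-4,h{\left(H{\left(-1 \right)} \right)} \right)} - 7\right) \left(-625\right) = \left(3 \left(-1\right) \sqrt{\left(-4\right)^{2} + \left(-4\right)^{2}} - 7\right) \left(-625\right) = \left(- 3 \sqrt{16 + 16} - 7\right) \left(-625\right) = \left(- 3 \sqrt{32} - 7\right) \left(-625\right) = \left(- 3 \cdot 4 \sqrt{2} - 7\right) \left(-625\right) = \left(- 12 \sqrt{2} - 7\right) \left(-625\right) = \left(-7 - 12 \sqrt{2}\right) \left(-625\right) = 4375 + 7500 \sqrt{2}$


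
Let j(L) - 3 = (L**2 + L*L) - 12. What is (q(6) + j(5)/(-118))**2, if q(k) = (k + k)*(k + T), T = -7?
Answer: 2122849/13924 ≈ 152.46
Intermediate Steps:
q(k) = 2*k*(-7 + k) (q(k) = (k + k)*(k - 7) = (2*k)*(-7 + k) = 2*k*(-7 + k))
j(L) = -9 + 2*L**2 (j(L) = 3 + ((L**2 + L*L) - 12) = 3 + ((L**2 + L**2) - 12) = 3 + (2*L**2 - 12) = 3 + (-12 + 2*L**2) = -9 + 2*L**2)
(q(6) + j(5)/(-118))**2 = (2*6*(-7 + 6) + (-9 + 2*5**2)/(-118))**2 = (2*6*(-1) + (-9 + 2*25)*(-1/118))**2 = (-12 + (-9 + 50)*(-1/118))**2 = (-12 + 41*(-1/118))**2 = (-12 - 41/118)**2 = (-1457/118)**2 = 2122849/13924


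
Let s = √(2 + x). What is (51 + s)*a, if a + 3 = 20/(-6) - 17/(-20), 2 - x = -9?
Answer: -5593/20 - 329*√13/60 ≈ -299.42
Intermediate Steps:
x = 11 (x = 2 - 1*(-9) = 2 + 9 = 11)
s = √13 (s = √(2 + 11) = √13 ≈ 3.6056)
a = -329/60 (a = -3 + (20/(-6) - 17/(-20)) = -3 + (20*(-⅙) - 17*(-1/20)) = -3 + (-10/3 + 17/20) = -3 - 149/60 = -329/60 ≈ -5.4833)
(51 + s)*a = (51 + √13)*(-329/60) = -5593/20 - 329*√13/60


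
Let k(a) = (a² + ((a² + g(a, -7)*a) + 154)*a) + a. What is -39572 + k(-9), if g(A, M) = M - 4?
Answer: -42506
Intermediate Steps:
g(A, M) = -4 + M
k(a) = a + a² + a*(154 + a² - 11*a) (k(a) = (a² + ((a² + (-4 - 7)*a) + 154)*a) + a = (a² + ((a² - 11*a) + 154)*a) + a = (a² + (154 + a² - 11*a)*a) + a = (a² + a*(154 + a² - 11*a)) + a = a + a² + a*(154 + a² - 11*a))
-39572 + k(-9) = -39572 - 9*(155 + (-9)² - 10*(-9)) = -39572 - 9*(155 + 81 + 90) = -39572 - 9*326 = -39572 - 2934 = -42506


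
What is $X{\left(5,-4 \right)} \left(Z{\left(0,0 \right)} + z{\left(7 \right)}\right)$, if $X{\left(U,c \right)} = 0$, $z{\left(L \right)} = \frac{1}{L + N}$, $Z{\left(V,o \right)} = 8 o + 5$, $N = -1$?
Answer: $0$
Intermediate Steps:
$Z{\left(V,o \right)} = 5 + 8 o$
$z{\left(L \right)} = \frac{1}{-1 + L}$ ($z{\left(L \right)} = \frac{1}{L - 1} = \frac{1}{-1 + L}$)
$X{\left(5,-4 \right)} \left(Z{\left(0,0 \right)} + z{\left(7 \right)}\right) = 0 \left(\left(5 + 8 \cdot 0\right) + \frac{1}{-1 + 7}\right) = 0 \left(\left(5 + 0\right) + \frac{1}{6}\right) = 0 \left(5 + \frac{1}{6}\right) = 0 \cdot \frac{31}{6} = 0$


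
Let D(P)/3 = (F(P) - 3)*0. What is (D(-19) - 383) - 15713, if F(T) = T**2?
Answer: -16096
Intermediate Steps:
D(P) = 0 (D(P) = 3*((P**2 - 3)*0) = 3*((-3 + P**2)*0) = 3*0 = 0)
(D(-19) - 383) - 15713 = (0 - 383) - 15713 = -383 - 15713 = -16096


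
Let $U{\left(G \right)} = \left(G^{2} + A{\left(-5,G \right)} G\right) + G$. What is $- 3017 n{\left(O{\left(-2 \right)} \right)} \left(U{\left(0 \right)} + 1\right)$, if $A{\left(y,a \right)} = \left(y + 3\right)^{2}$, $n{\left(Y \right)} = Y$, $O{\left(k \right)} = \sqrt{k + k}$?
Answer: $- 6034 i \approx - 6034.0 i$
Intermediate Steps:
$O{\left(k \right)} = \sqrt{2} \sqrt{k}$ ($O{\left(k \right)} = \sqrt{2 k} = \sqrt{2} \sqrt{k}$)
$A{\left(y,a \right)} = \left(3 + y\right)^{2}$
$U{\left(G \right)} = G^{2} + 5 G$ ($U{\left(G \right)} = \left(G^{2} + \left(3 - 5\right)^{2} G\right) + G = \left(G^{2} + \left(-2\right)^{2} G\right) + G = \left(G^{2} + 4 G\right) + G = G^{2} + 5 G$)
$- 3017 n{\left(O{\left(-2 \right)} \right)} \left(U{\left(0 \right)} + 1\right) = - 3017 \sqrt{2} \sqrt{-2} \left(0 \left(5 + 0\right) + 1\right) = - 3017 \sqrt{2} i \sqrt{2} \left(0 \cdot 5 + 1\right) = - 3017 \cdot 2 i \left(0 + 1\right) = - 3017 \cdot 2 i 1 = - 3017 \cdot 2 i = - 6034 i$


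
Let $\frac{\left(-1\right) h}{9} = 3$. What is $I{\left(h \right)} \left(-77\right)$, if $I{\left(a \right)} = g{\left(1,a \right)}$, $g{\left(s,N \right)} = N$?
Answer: $2079$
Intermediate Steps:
$h = -27$ ($h = \left(-9\right) 3 = -27$)
$I{\left(a \right)} = a$
$I{\left(h \right)} \left(-77\right) = \left(-27\right) \left(-77\right) = 2079$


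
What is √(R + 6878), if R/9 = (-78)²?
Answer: √61634 ≈ 248.26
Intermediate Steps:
R = 54756 (R = 9*(-78)² = 9*6084 = 54756)
√(R + 6878) = √(54756 + 6878) = √61634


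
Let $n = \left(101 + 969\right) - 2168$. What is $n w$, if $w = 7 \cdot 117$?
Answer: $-899262$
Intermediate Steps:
$n = -1098$ ($n = 1070 - 2168 = -1098$)
$w = 819$
$n w = \left(-1098\right) 819 = -899262$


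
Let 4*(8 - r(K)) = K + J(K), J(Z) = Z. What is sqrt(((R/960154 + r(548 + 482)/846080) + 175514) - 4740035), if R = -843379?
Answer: I*sqrt(2941710873478458043149627115)/25386471760 ≈ 2136.5*I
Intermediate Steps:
r(K) = 8 - K/2 (r(K) = 8 - (K + K)/4 = 8 - K/2)
sqrt(((R/960154 + r(548 + 482)/846080) + 175514) - 4740035) = sqrt(((-843379/960154 + (8 - (548 + 482)/2)/846080) + 175514) - 4740035) = sqrt(((-843379*1/960154 + (8 - 1/2*1030)*(1/846080)) + 175514) - 4740035) = sqrt(((-843379/960154 + (8 - 515)*(1/846080)) + 175514) - 4740035) = sqrt(((-843379/960154 - 507*1/846080) + 175514) - 4740035) = sqrt(((-843379/960154 - 507/846080) + 175514) - 4740035) = sqrt((-357026451199/406183548160 + 175514) - 4740035) = sqrt(71290542245303041/406183548160 - 4740035) = sqrt(-1854033692457282559/406183548160) = I*sqrt(2941710873478458043149627115)/25386471760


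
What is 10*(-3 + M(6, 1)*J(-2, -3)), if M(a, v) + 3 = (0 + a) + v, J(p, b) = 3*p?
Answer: -270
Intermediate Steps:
M(a, v) = -3 + a + v (M(a, v) = -3 + ((0 + a) + v) = -3 + (a + v) = -3 + a + v)
10*(-3 + M(6, 1)*J(-2, -3)) = 10*(-3 + (-3 + 6 + 1)*(3*(-2))) = 10*(-3 + 4*(-6)) = 10*(-3 - 24) = 10*(-27) = -270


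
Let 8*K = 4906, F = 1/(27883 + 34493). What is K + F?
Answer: 38252083/62376 ≈ 613.25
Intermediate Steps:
F = 1/62376 ≈ 1.6032e-5
K = 2453/4 (K = (1/8)*4906 = 2453/4 ≈ 613.25)
K + F = 2453/4 + 1/62376 = 38252083/62376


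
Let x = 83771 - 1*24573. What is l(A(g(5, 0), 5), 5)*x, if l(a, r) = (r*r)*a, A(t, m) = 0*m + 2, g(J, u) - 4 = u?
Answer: 2959900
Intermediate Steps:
g(J, u) = 4 + u
A(t, m) = 2 (A(t, m) = 0 + 2 = 2)
l(a, r) = a*r² (l(a, r) = r²*a = a*r²)
x = 59198 (x = 83771 - 24573 = 59198)
l(A(g(5, 0), 5), 5)*x = (2*5²)*59198 = (2*25)*59198 = 50*59198 = 2959900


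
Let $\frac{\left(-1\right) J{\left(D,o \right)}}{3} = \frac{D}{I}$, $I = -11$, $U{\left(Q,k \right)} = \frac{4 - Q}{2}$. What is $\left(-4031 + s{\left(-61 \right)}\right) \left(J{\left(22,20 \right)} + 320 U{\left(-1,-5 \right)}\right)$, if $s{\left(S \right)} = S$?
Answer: $-3298152$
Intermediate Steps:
$U{\left(Q,k \right)} = 2 - \frac{Q}{2}$ ($U{\left(Q,k \right)} = \left(4 - Q\right) \frac{1}{2} = 2 - \frac{Q}{2}$)
$J{\left(D,o \right)} = \frac{3 D}{11}$ ($J{\left(D,o \right)} = - 3 \frac{D}{-11} = - 3 D \left(- \frac{1}{11}\right) = - 3 \left(- \frac{D}{11}\right) = \frac{3 D}{11}$)
$\left(-4031 + s{\left(-61 \right)}\right) \left(J{\left(22,20 \right)} + 320 U{\left(-1,-5 \right)}\right) = \left(-4031 - 61\right) \left(\frac{3}{11} \cdot 22 + 320 \left(2 - - \frac{1}{2}\right)\right) = - 4092 \left(6 + 320 \left(2 + \frac{1}{2}\right)\right) = - 4092 \left(6 + 320 \cdot \frac{5}{2}\right) = - 4092 \left(6 + 800\right) = \left(-4092\right) 806 = -3298152$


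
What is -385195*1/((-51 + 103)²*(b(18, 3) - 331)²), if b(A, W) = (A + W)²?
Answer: -77039/6543680 ≈ -0.011773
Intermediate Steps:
-385195*1/((-51 + 103)²*(b(18, 3) - 331)²) = -385195*1/((-51 + 103)²*((18 + 3)² - 331)²) = -385195*1/(2704*(21² - 331)²) = -385195*1/(2704*(441 - 331)²) = -385195/((52*110)²) = -385195/(5720²) = -385195/32718400 = -385195*1/32718400 = -77039/6543680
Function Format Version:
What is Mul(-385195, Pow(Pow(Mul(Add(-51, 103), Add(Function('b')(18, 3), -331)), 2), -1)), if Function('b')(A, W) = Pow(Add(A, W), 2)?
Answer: Rational(-77039, 6543680) ≈ -0.011773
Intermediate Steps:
Mul(-385195, Pow(Pow(Mul(Add(-51, 103), Add(Function('b')(18, 3), -331)), 2), -1)) = Mul(-385195, Pow(Pow(Mul(Add(-51, 103), Add(Pow(Add(18, 3), 2), -331)), 2), -1)) = Mul(-385195, Pow(Pow(Mul(52, Add(Pow(21, 2), -331)), 2), -1)) = Mul(-385195, Pow(Pow(Mul(52, Add(441, -331)), 2), -1)) = Mul(-385195, Pow(Pow(Mul(52, 110), 2), -1)) = Mul(-385195, Pow(Pow(5720, 2), -1)) = Mul(-385195, Pow(32718400, -1)) = Mul(-385195, Rational(1, 32718400)) = Rational(-77039, 6543680)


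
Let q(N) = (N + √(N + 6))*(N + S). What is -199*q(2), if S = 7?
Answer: -3582 - 3582*√2 ≈ -8647.7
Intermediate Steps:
q(N) = (7 + N)*(N + √(6 + N)) (q(N) = (N + √(N + 6))*(N + 7) = (N + √(6 + N))*(7 + N) = (7 + N)*(N + √(6 + N)))
-199*q(2) = -199*(2² + 7*2 + 7*√(6 + 2) + 2*√(6 + 2)) = -199*(4 + 14 + 7*√8 + 2*√8) = -199*(4 + 14 + 7*(2*√2) + 2*(2*√2)) = -199*(4 + 14 + 14*√2 + 4*√2) = -199*(18 + 18*√2) = -3582 - 3582*√2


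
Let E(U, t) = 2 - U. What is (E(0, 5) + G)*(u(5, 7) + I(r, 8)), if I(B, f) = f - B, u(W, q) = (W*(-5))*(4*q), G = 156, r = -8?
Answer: -108072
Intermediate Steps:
u(W, q) = -20*W*q (u(W, q) = (-5*W)*(4*q) = -20*W*q)
(E(0, 5) + G)*(u(5, 7) + I(r, 8)) = ((2 - 1*0) + 156)*(-20*5*7 + (8 - 1*(-8))) = ((2 + 0) + 156)*(-700 + (8 + 8)) = (2 + 156)*(-700 + 16) = 158*(-684) = -108072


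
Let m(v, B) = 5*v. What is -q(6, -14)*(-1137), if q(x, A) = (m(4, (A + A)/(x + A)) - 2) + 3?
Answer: 23877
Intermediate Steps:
q(x, A) = 21 (q(x, A) = (5*4 - 2) + 3 = (20 - 2) + 3 = 18 + 3 = 21)
-q(6, -14)*(-1137) = -1*21*(-1137) = -21*(-1137) = 23877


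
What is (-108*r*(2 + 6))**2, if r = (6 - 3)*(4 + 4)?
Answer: 429981696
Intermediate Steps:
r = 24 (r = 3*8 = 24)
(-108*r*(2 + 6))**2 = (-2592*(2 + 6))**2 = (-2592*8)**2 = (-108*192)**2 = (-20736)**2 = 429981696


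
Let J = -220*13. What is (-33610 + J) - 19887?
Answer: -56357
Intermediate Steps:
J = -2860
(-33610 + J) - 19887 = (-33610 - 2860) - 19887 = -36470 - 19887 = -56357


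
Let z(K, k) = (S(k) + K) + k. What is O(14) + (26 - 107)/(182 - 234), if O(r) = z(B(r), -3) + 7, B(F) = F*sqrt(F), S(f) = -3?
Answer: 133/52 + 14*sqrt(14) ≈ 54.941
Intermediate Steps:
B(F) = F**(3/2)
z(K, k) = -3 + K + k (z(K, k) = (-3 + K) + k = -3 + K + k)
O(r) = 1 + r**(3/2) (O(r) = (-3 + r**(3/2) - 3) + 7 = (-6 + r**(3/2)) + 7 = 1 + r**(3/2))
O(14) + (26 - 107)/(182 - 234) = (1 + 14**(3/2)) + (26 - 107)/(182 - 234) = (1 + 14*sqrt(14)) - 81/(-52) = (1 + 14*sqrt(14)) - 81*(-1/52) = (1 + 14*sqrt(14)) + 81/52 = 133/52 + 14*sqrt(14)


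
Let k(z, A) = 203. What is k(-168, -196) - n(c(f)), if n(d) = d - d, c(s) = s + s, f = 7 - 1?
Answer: 203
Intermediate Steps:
f = 6
c(s) = 2*s
n(d) = 0
k(-168, -196) - n(c(f)) = 203 - 1*0 = 203 + 0 = 203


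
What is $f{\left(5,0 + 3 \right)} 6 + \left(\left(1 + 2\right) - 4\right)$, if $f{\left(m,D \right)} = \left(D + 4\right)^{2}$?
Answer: $293$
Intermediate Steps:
$f{\left(m,D \right)} = \left(4 + D\right)^{2}$
$f{\left(5,0 + 3 \right)} 6 + \left(\left(1 + 2\right) - 4\right) = \left(4 + \left(0 + 3\right)\right)^{2} \cdot 6 + \left(\left(1 + 2\right) - 4\right) = \left(4 + 3\right)^{2} \cdot 6 + \left(3 - 4\right) = 7^{2} \cdot 6 - 1 = 49 \cdot 6 - 1 = 294 - 1 = 293$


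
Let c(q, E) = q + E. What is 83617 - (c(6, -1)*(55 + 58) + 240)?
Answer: 82812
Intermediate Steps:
c(q, E) = E + q
83617 - (c(6, -1)*(55 + 58) + 240) = 83617 - ((-1 + 6)*(55 + 58) + 240) = 83617 - (5*113 + 240) = 83617 - (565 + 240) = 83617 - 1*805 = 83617 - 805 = 82812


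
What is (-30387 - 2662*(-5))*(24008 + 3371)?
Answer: -467551183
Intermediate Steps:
(-30387 - 2662*(-5))*(24008 + 3371) = (-30387 + 13310)*27379 = -17077*27379 = -467551183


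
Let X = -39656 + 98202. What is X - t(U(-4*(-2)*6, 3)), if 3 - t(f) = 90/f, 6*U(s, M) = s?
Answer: 234217/4 ≈ 58554.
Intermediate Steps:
U(s, M) = s/6
t(f) = 3 - 90/f
X = 58546
X - t(U(-4*(-2)*6, 3)) = 58546 - (3 - 90/((-4*(-2)*6)/6)) = 58546 - (3 - 90/((8*6)/6)) = 58546 - (3 - 90/((⅙)*48)) = 58546 - (3 - 90/8) = 58546 - (3 - 90*⅛) = 58546 - (3 - 45/4) = 58546 - 1*(-33/4) = 58546 + 33/4 = 234217/4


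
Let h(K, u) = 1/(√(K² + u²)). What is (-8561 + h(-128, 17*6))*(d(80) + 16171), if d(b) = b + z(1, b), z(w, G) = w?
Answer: -139133372 + 8126*√6697/6697 ≈ -1.3913e+8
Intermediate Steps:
d(b) = 1 + b (d(b) = b + 1 = 1 + b)
h(K, u) = (K² + u²)^(-½)
(-8561 + h(-128, 17*6))*(d(80) + 16171) = (-8561 + ((-128)² + (17*6)²)^(-½))*((1 + 80) + 16171) = (-8561 + (16384 + 102²)^(-½))*(81 + 16171) = (-8561 + (16384 + 10404)^(-½))*16252 = (-8561 + 26788^(-½))*16252 = (-8561 + √6697/13394)*16252 = -139133372 + 8126*√6697/6697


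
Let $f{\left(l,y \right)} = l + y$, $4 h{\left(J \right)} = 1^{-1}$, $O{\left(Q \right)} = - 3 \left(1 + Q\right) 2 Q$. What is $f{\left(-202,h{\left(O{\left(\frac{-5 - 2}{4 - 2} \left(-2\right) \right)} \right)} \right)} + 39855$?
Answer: $\frac{158613}{4} \approx 39653.0$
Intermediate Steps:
$O{\left(Q \right)} = Q \left(-6 - 6 Q\right)$ ($O{\left(Q \right)} = \left(-3 - 3 Q\right) 2 Q = \left(-6 - 6 Q\right) Q = Q \left(-6 - 6 Q\right)$)
$h{\left(J \right)} = \frac{1}{4}$ ($h{\left(J \right)} = \frac{1}{4 \cdot 1} = \frac{1}{4} \cdot 1 = \frac{1}{4}$)
$f{\left(-202,h{\left(O{\left(\frac{-5 - 2}{4 - 2} \left(-2\right) \right)} \right)} \right)} + 39855 = \left(-202 + \frac{1}{4}\right) + 39855 = - \frac{807}{4} + 39855 = \frac{158613}{4}$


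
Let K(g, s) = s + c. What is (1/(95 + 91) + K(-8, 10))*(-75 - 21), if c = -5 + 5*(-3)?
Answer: 29744/31 ≈ 959.48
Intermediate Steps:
c = -20 (c = -5 - 15 = -20)
K(g, s) = -20 + s (K(g, s) = s - 20 = -20 + s)
(1/(95 + 91) + K(-8, 10))*(-75 - 21) = (1/(95 + 91) + (-20 + 10))*(-75 - 21) = (1/186 - 10)*(-96) = -1859/186*(-96) = 29744/31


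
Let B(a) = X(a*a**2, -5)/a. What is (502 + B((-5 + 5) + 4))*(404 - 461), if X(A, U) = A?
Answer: -29526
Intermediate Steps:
B(a) = a**2 (B(a) = (a*a**2)/a = a**3/a = a**2)
(502 + B((-5 + 5) + 4))*(404 - 461) = (502 + ((-5 + 5) + 4)**2)*(404 - 461) = (502 + (0 + 4)**2)*(-57) = (502 + 4**2)*(-57) = (502 + 16)*(-57) = 518*(-57) = -29526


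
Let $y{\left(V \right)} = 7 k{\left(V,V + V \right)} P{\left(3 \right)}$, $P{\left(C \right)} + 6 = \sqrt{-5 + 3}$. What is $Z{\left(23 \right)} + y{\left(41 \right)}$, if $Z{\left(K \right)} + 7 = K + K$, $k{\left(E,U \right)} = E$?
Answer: $-1683 + 287 i \sqrt{2} \approx -1683.0 + 405.88 i$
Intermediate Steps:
$Z{\left(K \right)} = -7 + 2 K$ ($Z{\left(K \right)} = -7 + \left(K + K\right) = -7 + 2 K$)
$P{\left(C \right)} = -6 + i \sqrt{2}$ ($P{\left(C \right)} = -6 + \sqrt{-5 + 3} = -6 + \sqrt{-2} = -6 + i \sqrt{2}$)
$y{\left(V \right)} = 7 V \left(-6 + i \sqrt{2}\right)$
$Z{\left(23 \right)} + y{\left(41 \right)} = \left(-7 + 2 \cdot 23\right) + 7 \cdot 41 \left(-6 + i \sqrt{2}\right) = \left(-7 + 46\right) - \left(1722 - 287 i \sqrt{2}\right) = 39 - \left(1722 - 287 i \sqrt{2}\right) = -1683 + 287 i \sqrt{2}$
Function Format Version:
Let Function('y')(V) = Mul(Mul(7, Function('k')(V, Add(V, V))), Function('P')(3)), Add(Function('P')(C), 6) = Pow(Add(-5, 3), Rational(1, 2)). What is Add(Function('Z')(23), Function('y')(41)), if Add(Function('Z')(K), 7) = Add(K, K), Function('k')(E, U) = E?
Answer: Add(-1683, Mul(287, I, Pow(2, Rational(1, 2)))) ≈ Add(-1683.0, Mul(405.88, I))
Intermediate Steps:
Function('Z')(K) = Add(-7, Mul(2, K)) (Function('Z')(K) = Add(-7, Add(K, K)) = Add(-7, Mul(2, K)))
Function('P')(C) = Add(-6, Mul(I, Pow(2, Rational(1, 2)))) (Function('P')(C) = Add(-6, Pow(Add(-5, 3), Rational(1, 2))) = Add(-6, Pow(-2, Rational(1, 2))) = Add(-6, Mul(I, Pow(2, Rational(1, 2)))))
Function('y')(V) = Mul(7, V, Add(-6, Mul(I, Pow(2, Rational(1, 2))))) (Function('y')(V) = Mul(Mul(7, V), Add(-6, Mul(I, Pow(2, Rational(1, 2))))) = Mul(7, V, Add(-6, Mul(I, Pow(2, Rational(1, 2))))))
Add(Function('Z')(23), Function('y')(41)) = Add(Add(-7, Mul(2, 23)), Mul(7, 41, Add(-6, Mul(I, Pow(2, Rational(1, 2)))))) = Add(Add(-7, 46), Add(-1722, Mul(287, I, Pow(2, Rational(1, 2))))) = Add(39, Add(-1722, Mul(287, I, Pow(2, Rational(1, 2))))) = Add(-1683, Mul(287, I, Pow(2, Rational(1, 2))))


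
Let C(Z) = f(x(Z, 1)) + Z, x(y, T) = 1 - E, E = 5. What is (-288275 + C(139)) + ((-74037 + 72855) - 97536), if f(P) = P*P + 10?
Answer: -386828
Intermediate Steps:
x(y, T) = -4 (x(y, T) = 1 - 1*5 = 1 - 5 = -4)
f(P) = 10 + P**2 (f(P) = P**2 + 10 = 10 + P**2)
C(Z) = 26 + Z (C(Z) = (10 + (-4)**2) + Z = (10 + 16) + Z = 26 + Z)
(-288275 + C(139)) + ((-74037 + 72855) - 97536) = (-288275 + (26 + 139)) + ((-74037 + 72855) - 97536) = (-288275 + 165) + (-1182 - 97536) = -288110 - 98718 = -386828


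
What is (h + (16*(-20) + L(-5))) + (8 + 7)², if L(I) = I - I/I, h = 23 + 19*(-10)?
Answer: -268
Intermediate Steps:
h = -167 (h = 23 - 190 = -167)
L(I) = -1 + I (L(I) = I - 1*1 = I - 1 = -1 + I)
(h + (16*(-20) + L(-5))) + (8 + 7)² = (-167 + (16*(-20) + (-1 - 5))) + (8 + 7)² = (-167 + (-320 - 6)) + 15² = (-167 - 326) + 225 = -493 + 225 = -268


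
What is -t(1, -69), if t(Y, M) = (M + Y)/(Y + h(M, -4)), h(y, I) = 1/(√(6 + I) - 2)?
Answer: -68*√2 ≈ -96.167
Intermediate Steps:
h(y, I) = 1/(-2 + √(6 + I))
t(Y, M) = (M + Y)/(Y + 1/(-2 + √2)) (t(Y, M) = (M + Y)/(Y + 1/(-2 + √(6 - 4))) = (M + Y)/(Y + 1/(-2 + √2)))
-t(1, -69) = -(2 - √2)*(-69 + 1)/(-1 + 1*(2 - √2)) = -(2 - √2)*(-68)/(-1 + (2 - √2)) = -(2 - √2)*(-68)/(1 - √2) = -(-68)*(2 - √2)/(1 - √2) = 68*(2 - √2)/(1 - √2)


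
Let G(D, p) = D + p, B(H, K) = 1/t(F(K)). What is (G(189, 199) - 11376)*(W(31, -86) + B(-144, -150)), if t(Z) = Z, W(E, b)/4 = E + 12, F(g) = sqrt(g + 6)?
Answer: -1889936 + 2747*I/3 ≈ -1.8899e+6 + 915.67*I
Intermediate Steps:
F(g) = sqrt(6 + g)
W(E, b) = 48 + 4*E (W(E, b) = 4*(E + 12) = 4*(12 + E) = 48 + 4*E)
B(H, K) = 1/sqrt(6 + K) (B(H, K) = 1/(sqrt(6 + K)) = 1/sqrt(6 + K))
(G(189, 199) - 11376)*(W(31, -86) + B(-144, -150)) = ((189 + 199) - 11376)*((48 + 4*31) + 1/sqrt(6 - 150)) = (388 - 11376)*((48 + 124) + 1/sqrt(-144)) = -10988*(172 - I/12) = -1889936 + 2747*I/3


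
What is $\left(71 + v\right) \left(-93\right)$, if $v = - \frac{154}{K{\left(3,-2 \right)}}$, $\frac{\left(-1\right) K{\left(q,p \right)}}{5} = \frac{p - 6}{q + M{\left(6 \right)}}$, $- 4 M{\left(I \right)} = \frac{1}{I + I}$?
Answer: $- \frac{1771619}{320} \approx -5536.3$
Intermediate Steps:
$M{\left(I \right)} = - \frac{1}{8 I}$ ($M{\left(I \right)} = - \frac{1}{4 \left(I + I\right)} = - \frac{1}{4 \cdot 2 I} = - \frac{\frac{1}{2} \frac{1}{I}}{4} = - \frac{1}{8 I}$)
$K{\left(q,p \right)} = - \frac{5 \left(-6 + p\right)}{- \frac{1}{48} + q}$ ($K{\left(q,p \right)} = - 5 \frac{p - 6}{q - \frac{1}{8 \cdot 6}} = - 5 \frac{-6 + p}{q - \frac{1}{48}} = - 5 \frac{-6 + p}{- \frac{1}{48} + q} = - \frac{5 \left(-6 + p\right)}{- \frac{1}{48} + q}$)
$v = - \frac{11011}{960}$ ($v = - \frac{154}{240 \frac{1}{-1 + 48 \cdot 3} \left(6 - -2\right)} = - \frac{154}{240 \frac{1}{-1 + 144} \left(6 + 2\right)} = - \frac{154}{240 \cdot \frac{1}{143} \cdot 8} = - \frac{154}{\frac{1920}{143}} = \left(-154\right) \frac{143}{1920} = - \frac{11011}{960} \approx -11.47$)
$\left(71 + v\right) \left(-93\right) = \left(71 - \frac{11011}{960}\right) \left(-93\right) = \frac{57149}{960} \left(-93\right) = - \frac{1771619}{320}$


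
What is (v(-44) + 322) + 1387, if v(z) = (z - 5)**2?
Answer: 4110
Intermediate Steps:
v(z) = (-5 + z)**2
(v(-44) + 322) + 1387 = ((-5 - 44)**2 + 322) + 1387 = ((-49)**2 + 322) + 1387 = (2401 + 322) + 1387 = 2723 + 1387 = 4110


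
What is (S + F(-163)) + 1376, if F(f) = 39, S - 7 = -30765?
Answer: -29343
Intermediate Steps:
S = -30758 (S = 7 - 30765 = -30758)
(S + F(-163)) + 1376 = (-30758 + 39) + 1376 = -30719 + 1376 = -29343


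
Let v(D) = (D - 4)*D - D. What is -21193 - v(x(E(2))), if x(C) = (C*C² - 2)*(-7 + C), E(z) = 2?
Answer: -22243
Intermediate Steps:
x(C) = (-7 + C)*(-2 + C³) (x(C) = (C³ - 2)*(-7 + C) = (-2 + C³)*(-7 + C) = (-7 + C)*(-2 + C³))
v(D) = -D + D*(-4 + D) (v(D) = (-4 + D)*D - D = D*(-4 + D) - D = -D + D*(-4 + D))
-21193 - v(x(E(2))) = -21193 - (14 + 2⁴ - 7*2³ - 2*2)*(-5 + (14 + 2⁴ - 7*2³ - 2*2)) = -21193 - (14 + 16 - 7*8 - 4)*(-5 + (14 + 16 - 7*8 - 4)) = -21193 - (14 + 16 - 56 - 4)*(-5 + (14 + 16 - 56 - 4)) = -21193 - (-30)*(-5 - 30) = -21193 - (-30)*(-35) = -21193 - 1*1050 = -21193 - 1050 = -22243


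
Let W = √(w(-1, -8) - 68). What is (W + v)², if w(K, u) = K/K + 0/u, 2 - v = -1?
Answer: (3 + I*√67)² ≈ -58.0 + 49.112*I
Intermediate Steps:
v = 3 (v = 2 - 1*(-1) = 2 + 1 = 3)
w(K, u) = 1 (w(K, u) = 1 + 0 = 1)
W = I*√67 (W = √(1 - 68) = √(-67) = I*√67 ≈ 8.1853*I)
(W + v)² = (I*√67 + 3)² = (3 + I*√67)²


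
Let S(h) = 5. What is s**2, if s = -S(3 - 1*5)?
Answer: 25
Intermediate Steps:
s = -5 (s = -1*5 = -5)
s**2 = (-5)**2 = 25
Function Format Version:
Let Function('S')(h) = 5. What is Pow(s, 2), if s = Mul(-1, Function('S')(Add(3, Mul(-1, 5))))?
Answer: 25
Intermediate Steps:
s = -5 (s = Mul(-1, 5) = -5)
Pow(s, 2) = Pow(-5, 2) = 25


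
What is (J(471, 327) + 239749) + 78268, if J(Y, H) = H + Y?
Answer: 318815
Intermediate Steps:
(J(471, 327) + 239749) + 78268 = ((327 + 471) + 239749) + 78268 = (798 + 239749) + 78268 = 240547 + 78268 = 318815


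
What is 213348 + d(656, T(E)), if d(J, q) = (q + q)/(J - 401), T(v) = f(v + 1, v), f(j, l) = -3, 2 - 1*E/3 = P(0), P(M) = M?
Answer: 18134578/85 ≈ 2.1335e+5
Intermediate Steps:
E = 6 (E = 6 - 3*0 = 6 + 0 = 6)
T(v) = -3
d(J, q) = 2*q/(-401 + J) (d(J, q) = (2*q)/(-401 + J) = 2*q/(-401 + J))
213348 + d(656, T(E)) = 213348 + 2*(-3)/(-401 + 656) = 213348 + 2*(-3)/255 = 213348 + 2*(-3)*(1/255) = 213348 - 2/85 = 18134578/85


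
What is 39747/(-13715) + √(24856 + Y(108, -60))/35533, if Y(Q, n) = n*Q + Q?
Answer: -39747/13715 + 2*√4621/35533 ≈ -2.8942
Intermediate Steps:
Y(Q, n) = Q + Q*n (Y(Q, n) = Q*n + Q = Q + Q*n)
39747/(-13715) + √(24856 + Y(108, -60))/35533 = 39747/(-13715) + √(24856 + 108*(1 - 60))/35533 = 39747*(-1/13715) + √(24856 + 108*(-59))*(1/35533) = -39747/13715 + √(24856 - 6372)*(1/35533) = -39747/13715 + √18484*(1/35533) = -39747/13715 + (2*√4621)*(1/35533) = -39747/13715 + 2*√4621/35533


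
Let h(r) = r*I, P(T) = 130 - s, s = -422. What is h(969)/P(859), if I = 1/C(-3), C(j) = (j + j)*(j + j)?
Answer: 323/6624 ≈ 0.048762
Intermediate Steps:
P(T) = 552 (P(T) = 130 - 1*(-422) = 130 + 422 = 552)
C(j) = 4*j² (C(j) = (2*j)*(2*j) = 4*j²)
I = 1/36 (I = 1/(4*(-3)²) = 1/(4*9) = 1/36 ≈ 0.027778)
h(r) = r/36 (h(r) = r*(1/36) = r/36)
h(969)/P(859) = ((1/36)*969)/552 = (323/12)*(1/552) = 323/6624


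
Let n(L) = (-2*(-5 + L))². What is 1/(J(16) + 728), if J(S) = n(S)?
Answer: 1/1212 ≈ 0.00082508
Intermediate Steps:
n(L) = (10 - 2*L)²
J(S) = 4*(-5 + S)²
1/(J(16) + 728) = 1/(4*(-5 + 16)² + 728) = 1/(4*11² + 728) = 1/(4*121 + 728) = 1/(484 + 728) = 1/1212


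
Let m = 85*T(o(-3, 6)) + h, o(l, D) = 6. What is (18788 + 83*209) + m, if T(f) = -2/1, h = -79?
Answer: 35886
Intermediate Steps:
T(f) = -2 (T(f) = -2*1 = -2)
m = -249 (m = 85*(-2) - 79 = -170 - 79 = -249)
(18788 + 83*209) + m = (18788 + 83*209) - 249 = (18788 + 17347) - 249 = 36135 - 249 = 35886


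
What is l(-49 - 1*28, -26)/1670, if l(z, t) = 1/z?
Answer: -1/128590 ≈ -7.7767e-6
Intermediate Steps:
l(-49 - 1*28, -26)/1670 = 1/(-49 - 1*28*1670) = (1/1670)/(-49 - 28) = (1/1670)/(-77) = -1/77*1/1670 = -1/128590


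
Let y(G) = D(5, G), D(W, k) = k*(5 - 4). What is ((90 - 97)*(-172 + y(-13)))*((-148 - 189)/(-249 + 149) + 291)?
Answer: 7624183/20 ≈ 3.8121e+5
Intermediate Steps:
D(W, k) = k (D(W, k) = k*1 = k)
y(G) = G
((90 - 97)*(-172 + y(-13)))*((-148 - 189)/(-249 + 149) + 291) = ((90 - 97)*(-172 - 13))*((-148 - 189)/(-249 + 149) + 291) = (-7*(-185))*(-337/(-100) + 291) = 1295*(-337*(-1/100) + 291) = 1295*(337/100 + 291) = 1295*(29437/100) = 7624183/20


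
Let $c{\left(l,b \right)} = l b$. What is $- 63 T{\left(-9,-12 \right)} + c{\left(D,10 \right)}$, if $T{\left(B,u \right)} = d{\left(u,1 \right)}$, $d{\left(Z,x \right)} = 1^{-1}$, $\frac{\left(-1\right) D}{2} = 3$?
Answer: $-123$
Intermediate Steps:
$D = -6$ ($D = \left(-2\right) 3 = -6$)
$c{\left(l,b \right)} = b l$
$d{\left(Z,x \right)} = 1$
$T{\left(B,u \right)} = 1$
$- 63 T{\left(-9,-12 \right)} + c{\left(D,10 \right)} = \left(-63\right) 1 + 10 \left(-6\right) = -63 - 60 = -123$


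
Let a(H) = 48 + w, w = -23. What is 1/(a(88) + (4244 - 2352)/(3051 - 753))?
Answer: 1149/29671 ≈ 0.038725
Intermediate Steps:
a(H) = 25 (a(H) = 48 - 23 = 25)
1/(a(88) + (4244 - 2352)/(3051 - 753)) = 1/(25 + (4244 - 2352)/(3051 - 753)) = 1/(25 + 1892/2298) = 1/(25 + 1892*(1/2298)) = 1/(25 + 946/1149) = 1/(29671/1149) = 1149/29671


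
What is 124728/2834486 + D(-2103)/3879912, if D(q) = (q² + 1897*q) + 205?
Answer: 856232544757/5498778122616 ≈ 0.15571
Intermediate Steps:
D(q) = 205 + q² + 1897*q
124728/2834486 + D(-2103)/3879912 = 124728/2834486 + (205 + (-2103)² + 1897*(-2103))/3879912 = 124728*(1/2834486) + (205 + 4422609 - 3989391)*(1/3879912) = 62364/1417243 + 433423*(1/3879912) = 62364/1417243 + 433423/3879912 = 856232544757/5498778122616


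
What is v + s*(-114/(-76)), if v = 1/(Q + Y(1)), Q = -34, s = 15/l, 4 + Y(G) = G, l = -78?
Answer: -607/1924 ≈ -0.31549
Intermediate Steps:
Y(G) = -4 + G
s = -5/26 (s = 15/(-78) = 15*(-1/78) = -5/26 ≈ -0.19231)
v = -1/37 (v = 1/(-34 + (-4 + 1)) = 1/(-34 - 3) = 1/(-37) = -1/37 ≈ -0.027027)
v + s*(-114/(-76)) = -1/37 - (-285)/(13*(-76)) = -1/37 - (-285)*(-1)/(13*76) = -1/37 - 5/26*3/2 = -1/37 - 15/52 = -607/1924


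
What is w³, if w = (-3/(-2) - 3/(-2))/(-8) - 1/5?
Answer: -12167/64000 ≈ -0.19011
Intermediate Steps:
w = -23/40 (w = (-3*(-½) - 3*(-½))*(-⅛) - 1*⅕ = (3/2 + 3/2)*(-⅛) - ⅕ = 3*(-⅛) - ⅕ = -3/8 - ⅕ = -23/40 ≈ -0.57500)
w³ = (-23/40)³ = -12167/64000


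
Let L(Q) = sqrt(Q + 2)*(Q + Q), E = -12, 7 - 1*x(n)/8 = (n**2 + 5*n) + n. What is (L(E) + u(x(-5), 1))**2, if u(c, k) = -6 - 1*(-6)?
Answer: -5760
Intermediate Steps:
x(n) = 56 - 48*n - 8*n**2 (x(n) = 56 - 8*((n**2 + 5*n) + n) = 56 - 8*(n**2 + 6*n) = 56 + (-48*n - 8*n**2) = 56 - 48*n - 8*n**2)
u(c, k) = 0 (u(c, k) = -6 + 6 = 0)
L(Q) = 2*Q*sqrt(2 + Q) (L(Q) = sqrt(2 + Q)*(2*Q) = 2*Q*sqrt(2 + Q))
(L(E) + u(x(-5), 1))**2 = (2*(-12)*sqrt(2 - 12) + 0)**2 = (2*(-12)*sqrt(-10) + 0)**2 = (2*(-12)*(I*sqrt(10)) + 0)**2 = (-24*I*sqrt(10) + 0)**2 = (-24*I*sqrt(10))**2 = -5760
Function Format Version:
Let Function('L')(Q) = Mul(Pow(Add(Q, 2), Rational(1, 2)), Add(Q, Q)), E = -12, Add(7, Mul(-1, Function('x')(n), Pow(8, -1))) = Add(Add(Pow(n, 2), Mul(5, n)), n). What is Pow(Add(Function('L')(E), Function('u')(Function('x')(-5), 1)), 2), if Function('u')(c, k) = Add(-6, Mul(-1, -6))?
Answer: -5760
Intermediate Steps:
Function('x')(n) = Add(56, Mul(-48, n), Mul(-8, Pow(n, 2))) (Function('x')(n) = Add(56, Mul(-8, Add(Add(Pow(n, 2), Mul(5, n)), n))) = Add(56, Mul(-8, Add(Pow(n, 2), Mul(6, n)))) = Add(56, Add(Mul(-48, n), Mul(-8, Pow(n, 2)))) = Add(56, Mul(-48, n), Mul(-8, Pow(n, 2))))
Function('u')(c, k) = 0 (Function('u')(c, k) = Add(-6, 6) = 0)
Function('L')(Q) = Mul(2, Q, Pow(Add(2, Q), Rational(1, 2))) (Function('L')(Q) = Mul(Pow(Add(2, Q), Rational(1, 2)), Mul(2, Q)) = Mul(2, Q, Pow(Add(2, Q), Rational(1, 2))))
Pow(Add(Function('L')(E), Function('u')(Function('x')(-5), 1)), 2) = Pow(Add(Mul(2, -12, Pow(Add(2, -12), Rational(1, 2))), 0), 2) = Pow(Add(Mul(2, -12, Pow(-10, Rational(1, 2))), 0), 2) = Pow(Add(Mul(2, -12, Mul(I, Pow(10, Rational(1, 2)))), 0), 2) = Pow(Add(Mul(-24, I, Pow(10, Rational(1, 2))), 0), 2) = Pow(Mul(-24, I, Pow(10, Rational(1, 2))), 2) = -5760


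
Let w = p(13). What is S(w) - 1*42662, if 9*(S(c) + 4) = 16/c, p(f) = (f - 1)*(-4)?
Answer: -1151983/27 ≈ -42666.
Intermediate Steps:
p(f) = 4 - 4*f (p(f) = (-1 + f)*(-4) = 4 - 4*f)
w = -48 (w = 4 - 4*13 = 4 - 52 = -48)
S(c) = -4 + 16/(9*c) (S(c) = -4 + (16/c)/9 = -4 + 16/(9*c))
S(w) - 1*42662 = (-4 + (16/9)/(-48)) - 1*42662 = (-4 + (16/9)*(-1/48)) - 42662 = (-4 - 1/27) - 42662 = -109/27 - 42662 = -1151983/27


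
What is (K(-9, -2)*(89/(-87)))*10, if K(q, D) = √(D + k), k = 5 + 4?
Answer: -890*√7/87 ≈ -27.066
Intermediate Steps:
k = 9
K(q, D) = √(9 + D) (K(q, D) = √(D + 9) = √(9 + D))
(K(-9, -2)*(89/(-87)))*10 = (√(9 - 2)*(89/(-87)))*10 = (√7*(89*(-1/87)))*10 = (√7*(-89/87))*10 = -89*√7/87*10 = -890*√7/87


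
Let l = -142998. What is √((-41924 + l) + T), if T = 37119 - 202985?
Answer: 2*I*√87697 ≈ 592.27*I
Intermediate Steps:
T = -165866
√((-41924 + l) + T) = √((-41924 - 142998) - 165866) = √(-184922 - 165866) = √(-350788) = 2*I*√87697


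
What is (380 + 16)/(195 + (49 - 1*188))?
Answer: 99/14 ≈ 7.0714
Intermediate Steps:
(380 + 16)/(195 + (49 - 1*188)) = 396/(195 + (49 - 188)) = 396/(195 - 139) = 396/56 = 396*(1/56) = 99/14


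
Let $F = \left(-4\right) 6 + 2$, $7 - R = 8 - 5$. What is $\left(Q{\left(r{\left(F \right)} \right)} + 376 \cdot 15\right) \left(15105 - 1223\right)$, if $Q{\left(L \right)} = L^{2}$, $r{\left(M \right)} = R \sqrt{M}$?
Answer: $73408016$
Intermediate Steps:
$R = 4$ ($R = 7 - \left(8 - 5\right) = 7 - 3 = 4$)
$F = -22$ ($F = -24 + 2 = -22$)
$r{\left(M \right)} = 4 \sqrt{M}$
$\left(Q{\left(r{\left(F \right)} \right)} + 376 \cdot 15\right) \left(15105 - 1223\right) = \left(\left(4 \sqrt{-22}\right)^{2} + 376 \cdot 15\right) \left(15105 - 1223\right) = \left(\left(4 i \sqrt{22}\right)^{2} + 5640\right) 13882 = \left(-352 + 5640\right) 13882 = 5288 \cdot 13882 = 73408016$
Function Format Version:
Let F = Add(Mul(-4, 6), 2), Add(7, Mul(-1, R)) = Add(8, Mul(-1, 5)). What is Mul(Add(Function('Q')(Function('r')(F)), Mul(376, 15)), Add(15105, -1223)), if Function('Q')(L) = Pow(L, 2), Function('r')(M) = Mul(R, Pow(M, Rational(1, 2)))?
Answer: 73408016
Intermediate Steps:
R = 4 (R = Add(7, Mul(-1, Add(8, Mul(-1, 5)))) = Add(7, Mul(-1, Add(8, -5))) = Add(7, Mul(-1, 3)) = Add(7, -3) = 4)
F = -22 (F = Add(-24, 2) = -22)
Function('r')(M) = Mul(4, Pow(M, Rational(1, 2)))
Mul(Add(Function('Q')(Function('r')(F)), Mul(376, 15)), Add(15105, -1223)) = Mul(Add(Pow(Mul(4, Pow(-22, Rational(1, 2))), 2), Mul(376, 15)), Add(15105, -1223)) = Mul(Add(Pow(Mul(4, Mul(I, Pow(22, Rational(1, 2)))), 2), 5640), 13882) = Mul(Add(Pow(Mul(4, I, Pow(22, Rational(1, 2))), 2), 5640), 13882) = Mul(Add(-352, 5640), 13882) = Mul(5288, 13882) = 73408016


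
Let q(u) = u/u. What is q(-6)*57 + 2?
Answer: 59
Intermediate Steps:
q(u) = 1
q(-6)*57 + 2 = 1*57 + 2 = 57 + 2 = 59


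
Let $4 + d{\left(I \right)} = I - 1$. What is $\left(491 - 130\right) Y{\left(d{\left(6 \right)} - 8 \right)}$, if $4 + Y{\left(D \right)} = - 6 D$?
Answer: $13718$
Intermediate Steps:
$d{\left(I \right)} = -5 + I$ ($d{\left(I \right)} = -4 + \left(I - 1\right) = -4 + \left(-1 + I\right) = -5 + I$)
$Y{\left(D \right)} = -4 - 6 D$
$\left(491 - 130\right) Y{\left(d{\left(6 \right)} - 8 \right)} = \left(491 - 130\right) \left(-4 - 6 \left(\left(-5 + 6\right) - 8\right)\right) = 361 \left(-4 - 6 \left(1 - 8\right)\right) = 361 \left(-4 - -42\right) = 361 \left(-4 + 42\right) = 361 \cdot 38 = 13718$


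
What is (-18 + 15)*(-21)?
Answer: 63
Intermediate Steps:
(-18 + 15)*(-21) = -3*(-21) = 63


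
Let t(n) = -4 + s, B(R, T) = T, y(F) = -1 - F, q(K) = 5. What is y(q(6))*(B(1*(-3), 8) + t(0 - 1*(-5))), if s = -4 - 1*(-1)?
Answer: -6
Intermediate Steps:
s = -3 (s = -4 + 1 = -3)
t(n) = -7 (t(n) = -4 - 3 = -7)
y(q(6))*(B(1*(-3), 8) + t(0 - 1*(-5))) = (-1 - 1*5)*(8 - 7) = (-1 - 5)*1 = -6*1 = -6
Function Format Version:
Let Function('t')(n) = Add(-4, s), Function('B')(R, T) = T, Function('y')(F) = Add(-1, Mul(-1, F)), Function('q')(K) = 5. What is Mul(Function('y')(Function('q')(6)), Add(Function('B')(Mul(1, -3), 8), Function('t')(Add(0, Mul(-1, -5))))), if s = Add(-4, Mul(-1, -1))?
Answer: -6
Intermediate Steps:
s = -3 (s = Add(-4, 1) = -3)
Function('t')(n) = -7 (Function('t')(n) = Add(-4, -3) = -7)
Mul(Function('y')(Function('q')(6)), Add(Function('B')(Mul(1, -3), 8), Function('t')(Add(0, Mul(-1, -5))))) = Mul(Add(-1, Mul(-1, 5)), Add(8, -7)) = Mul(Add(-1, -5), 1) = Mul(-6, 1) = -6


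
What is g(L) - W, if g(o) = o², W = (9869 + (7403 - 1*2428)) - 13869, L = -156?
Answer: 23361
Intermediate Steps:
W = 975 (W = (9869 + (7403 - 2428)) - 13869 = (9869 + 4975) - 13869 = 14844 - 13869 = 975)
g(L) - W = (-156)² - 1*975 = 24336 - 975 = 23361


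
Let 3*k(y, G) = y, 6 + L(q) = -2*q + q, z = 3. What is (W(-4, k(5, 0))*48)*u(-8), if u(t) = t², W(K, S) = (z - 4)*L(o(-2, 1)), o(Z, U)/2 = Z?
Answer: 6144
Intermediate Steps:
o(Z, U) = 2*Z
L(q) = -6 - q (L(q) = -6 + (-2*q + q) = -6 - q)
k(y, G) = y/3
W(K, S) = 2 (W(K, S) = (3 - 4)*(-6 - 2*(-2)) = -(-6 - 1*(-4)) = -(-6 + 4) = -1*(-2) = 2)
(W(-4, k(5, 0))*48)*u(-8) = (2*48)*(-8)² = 96*64 = 6144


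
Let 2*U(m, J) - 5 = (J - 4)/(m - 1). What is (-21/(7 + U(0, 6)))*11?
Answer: -462/17 ≈ -27.176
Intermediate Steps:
U(m, J) = 5/2 + (-4 + J)/(2*(-1 + m)) (U(m, J) = 5/2 + ((J - 4)/(m - 1))/2 = 5/2 + ((-4 + J)/(-1 + m))/2 = 5/2 + (-4 + J)/(2*(-1 + m)))
(-21/(7 + U(0, 6)))*11 = (-21/(7 + (-9 + 6 + 5*0)/(2*(-1 + 0))))*11 = (-21/(7 + (1/2)*(-9 + 6 + 0)/(-1)))*11 = (-21/(7 + (1/2)*(-1)*(-3)))*11 = (-21/(7 + 3/2))*11 = (-21/(17/2))*11 = ((2/17)*(-21))*11 = -42/17*11 = -462/17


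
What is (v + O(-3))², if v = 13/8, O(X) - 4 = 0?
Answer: 2025/64 ≈ 31.641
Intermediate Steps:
O(X) = 4 (O(X) = 4 + 0 = 4)
v = 13/8 (v = 13*(⅛) = 13/8 ≈ 1.6250)
(v + O(-3))² = (13/8 + 4)² = (45/8)² = 2025/64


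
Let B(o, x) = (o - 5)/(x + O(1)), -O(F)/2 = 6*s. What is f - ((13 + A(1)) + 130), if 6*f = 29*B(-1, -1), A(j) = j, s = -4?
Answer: -6797/47 ≈ -144.62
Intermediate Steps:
O(F) = 48 (O(F) = -12*(-4) = -2*(-24) = 48)
B(o, x) = (-5 + o)/(48 + x) (B(o, x) = (o - 5)/(x + 48) = (-5 + o)/(48 + x))
f = -29/47 (f = (29*((-5 - 1)/(48 - 1)))/6 = (29*(-6/47))/6 = (⅙)*(-174/47) = -29/47 ≈ -0.61702)
f - ((13 + A(1)) + 130) = -29/47 - ((13 + 1) + 130) = -29/47 - (14 + 130) = -29/47 - 1*144 = -29/47 - 144 = -6797/47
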